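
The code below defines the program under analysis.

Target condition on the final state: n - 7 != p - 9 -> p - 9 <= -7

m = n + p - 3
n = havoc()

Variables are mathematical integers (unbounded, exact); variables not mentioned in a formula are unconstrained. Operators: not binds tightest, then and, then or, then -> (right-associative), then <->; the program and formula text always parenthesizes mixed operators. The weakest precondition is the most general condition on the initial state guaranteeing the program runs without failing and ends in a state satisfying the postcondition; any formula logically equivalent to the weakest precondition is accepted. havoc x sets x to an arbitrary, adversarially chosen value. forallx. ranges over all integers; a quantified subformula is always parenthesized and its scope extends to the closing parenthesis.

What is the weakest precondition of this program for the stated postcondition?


Working backward. After the program, the postcondition n - 7 != p - 9 -> p - 9 <= -7 must hold; in canonical form it is n != p - 2 -> p <= 2.
Before havoc n: forall n_1. (n_1 != p - 2 -> p <= 2)
Before m := n + p - 3: forall n_1. (n_1 != p - 2 -> p <= 2)
Answer: WP = forall n_1. (n_1 != p - 2 -> p <= 2)


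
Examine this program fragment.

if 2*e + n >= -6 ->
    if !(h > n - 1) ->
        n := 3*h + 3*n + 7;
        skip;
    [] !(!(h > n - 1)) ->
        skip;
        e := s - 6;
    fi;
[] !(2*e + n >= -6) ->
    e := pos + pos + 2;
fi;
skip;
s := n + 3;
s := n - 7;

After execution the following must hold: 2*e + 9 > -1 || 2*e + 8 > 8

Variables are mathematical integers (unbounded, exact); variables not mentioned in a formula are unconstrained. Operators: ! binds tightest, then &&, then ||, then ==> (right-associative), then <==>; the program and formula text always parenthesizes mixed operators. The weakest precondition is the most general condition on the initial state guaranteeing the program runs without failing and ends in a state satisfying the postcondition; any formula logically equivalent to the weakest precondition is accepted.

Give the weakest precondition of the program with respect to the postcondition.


Working backward. After the program, the postcondition 2*e + 9 > -1 || 2*e + 8 > 8 must hold; in canonical form it is 2*e > -10 || 2*e > 0.
Before s := n - 7: 2*e > -10 || 2*e > 0
Before s := n + 3: 2*e > -10 || 2*e > 0
Before skip: 2*e > -10 || 2*e > 0
Then branch requires ((!(h > n - 1)) ==> (2*e > -10 || 2*e > 0)) && (h > n - 1 ==> (2*s > 2 || 2*s > 12)); else branch requires 4*pos > -14 || 4*pos > -4.
Before the if: (2*e + n >= -6 ==> (((!(h > n - 1)) ==> (2*e > -10 || 2*e > 0)) && (h > n - 1 ==> (2*s > 2 || 2*s > 12)))) && ((!(2*e + n >= -6)) ==> (4*pos > -14 || 4*pos > -4))
Answer: WP = (2*e + n >= -6 ==> (((!(h > n - 1)) ==> (2*e > -10 || 2*e > 0)) && (h > n - 1 ==> (2*s > 2 || 2*s > 12)))) && ((!(2*e + n >= -6)) ==> (4*pos > -14 || 4*pos > -4))


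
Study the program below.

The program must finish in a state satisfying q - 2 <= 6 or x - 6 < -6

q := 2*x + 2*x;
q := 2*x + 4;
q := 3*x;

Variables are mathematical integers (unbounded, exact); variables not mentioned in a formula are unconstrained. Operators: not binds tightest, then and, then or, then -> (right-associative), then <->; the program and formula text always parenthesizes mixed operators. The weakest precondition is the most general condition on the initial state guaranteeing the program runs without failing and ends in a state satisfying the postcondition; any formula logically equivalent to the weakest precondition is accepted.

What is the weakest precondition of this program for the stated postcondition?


Working backward. After the program, the postcondition q - 2 <= 6 or x - 6 < -6 must hold; in canonical form it is q <= 8 or x < 0.
Before q := 3*x: 3*x <= 8 or x < 0
Before q := 2*x + 4: 3*x <= 8 or x < 0
Before q := 2*x + 2*x: 3*x <= 8 or x < 0
Answer: WP = 3*x <= 8 or x < 0


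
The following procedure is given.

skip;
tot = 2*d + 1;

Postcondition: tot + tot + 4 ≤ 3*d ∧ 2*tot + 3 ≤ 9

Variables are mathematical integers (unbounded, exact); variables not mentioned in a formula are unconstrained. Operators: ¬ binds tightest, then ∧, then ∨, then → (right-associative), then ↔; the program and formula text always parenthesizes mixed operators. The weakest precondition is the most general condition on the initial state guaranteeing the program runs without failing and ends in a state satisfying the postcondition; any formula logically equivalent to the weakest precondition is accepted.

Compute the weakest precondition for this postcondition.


Working backward. After the program, the postcondition tot + tot + 4 ≤ 3*d ∧ 2*tot + 3 ≤ 9 must hold; in canonical form it is 2*tot ≤ 3*d - 4 ∧ 2*tot ≤ 6.
Before tot := 2*d + 1: d ≤ -6 ∧ 4*d ≤ 4
Before skip: d ≤ -6 ∧ 4*d ≤ 4
Answer: WP = d ≤ -6 ∧ 4*d ≤ 4


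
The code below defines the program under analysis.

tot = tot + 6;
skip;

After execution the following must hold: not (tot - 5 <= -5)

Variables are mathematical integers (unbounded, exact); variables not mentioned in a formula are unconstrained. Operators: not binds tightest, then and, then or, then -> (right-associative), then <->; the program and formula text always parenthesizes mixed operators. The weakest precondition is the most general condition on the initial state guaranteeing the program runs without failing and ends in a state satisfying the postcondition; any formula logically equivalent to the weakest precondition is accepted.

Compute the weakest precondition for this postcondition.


Working backward. After the program, the postcondition not (tot - 5 <= -5) must hold; in canonical form it is not (tot <= 0).
Before skip: not (tot <= 0)
Before tot := tot + 6: not (tot <= -6)
Answer: WP = not (tot <= -6)


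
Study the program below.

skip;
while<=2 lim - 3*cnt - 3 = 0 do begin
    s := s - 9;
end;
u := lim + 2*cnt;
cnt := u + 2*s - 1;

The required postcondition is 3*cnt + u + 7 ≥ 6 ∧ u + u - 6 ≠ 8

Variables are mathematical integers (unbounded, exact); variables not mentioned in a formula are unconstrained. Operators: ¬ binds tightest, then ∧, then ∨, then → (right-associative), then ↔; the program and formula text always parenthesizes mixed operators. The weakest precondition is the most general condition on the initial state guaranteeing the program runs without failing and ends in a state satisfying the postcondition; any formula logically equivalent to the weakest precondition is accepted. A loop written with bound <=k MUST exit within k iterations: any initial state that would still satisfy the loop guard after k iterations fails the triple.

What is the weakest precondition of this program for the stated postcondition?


Working backward. After the program, the postcondition 3*cnt + u + 7 ≥ 6 ∧ u + u - 6 ≠ 8 must hold; in canonical form it is 3*cnt + u ≥ -1 ∧ 2*u ≠ 14.
Before cnt := u + 2*s - 1: 6*s + 4*u ≥ 2 ∧ 2*u ≠ 14
Before u := lim + 2*cnt: 8*cnt + 4*lim + 6*s ≥ 2 ∧ 4*cnt + 2*lim ≠ 14
Before the loop (bound <=2), unroll the exhaustion recursion (WP_0 = exit-now case; WP_j = one more guarded iteration, up to j = 2):
  WP_0: (¬(lim = 3*cnt + 3)) ∧ 8*cnt + 4*lim + 6*s ≥ 2 ∧ 4*cnt + 2*lim ≠ 14
  WP_1: (lim = 3*cnt + 3 → ((¬(lim = 3*cnt + 3)) ∧ 8*cnt + 4*lim + 6*s ≥ 56 ∧ 4*cnt + 2*lim ≠ 14)) ∧ ((¬(lim = 3*cnt + 3)) → (8*cnt + 4*lim + 6*s ≥ 2 ∧ 4*cnt + 2*lim ≠ 14))
  WP_2: (lim = 3*cnt + 3 → ((lim = 3*cnt + 3 → ((¬(lim = 3*cnt + 3)) ∧ 8*cnt + 4*lim + 6*s ≥ 110 ∧ 4*cnt + 2*lim ≠ 14)) ∧ ((¬(lim = 3*cnt + 3)) → (8*cnt + 4*lim + 6*s ≥ 56 ∧ 4*cnt + 2*lim ≠ 14)))) ∧ ((¬(lim = 3*cnt + 3)) → (8*cnt + 4*lim + 6*s ≥ 2 ∧ 4*cnt + 2*lim ≠ 14))
So before the loop: (lim = 3*cnt + 3 → ((lim = 3*cnt + 3 → ((¬(lim = 3*cnt + 3)) ∧ 8*cnt + 4*lim + 6*s ≥ 110 ∧ 4*cnt + 2*lim ≠ 14)) ∧ ((¬(lim = 3*cnt + 3)) → (8*cnt + 4*lim + 6*s ≥ 56 ∧ 4*cnt + 2*lim ≠ 14)))) ∧ ((¬(lim = 3*cnt + 3)) → (8*cnt + 4*lim + 6*s ≥ 2 ∧ 4*cnt + 2*lim ≠ 14))
Before skip: (lim = 3*cnt + 3 → ((lim = 3*cnt + 3 → ((¬(lim = 3*cnt + 3)) ∧ 8*cnt + 4*lim + 6*s ≥ 110 ∧ 4*cnt + 2*lim ≠ 14)) ∧ ((¬(lim = 3*cnt + 3)) → (8*cnt + 4*lim + 6*s ≥ 56 ∧ 4*cnt + 2*lim ≠ 14)))) ∧ ((¬(lim = 3*cnt + 3)) → (8*cnt + 4*lim + 6*s ≥ 2 ∧ 4*cnt + 2*lim ≠ 14))
Answer: WP = (lim = 3*cnt + 3 → ((lim = 3*cnt + 3 → ((¬(lim = 3*cnt + 3)) ∧ 8*cnt + 4*lim + 6*s ≥ 110 ∧ 4*cnt + 2*lim ≠ 14)) ∧ ((¬(lim = 3*cnt + 3)) → (8*cnt + 4*lim + 6*s ≥ 56 ∧ 4*cnt + 2*lim ≠ 14)))) ∧ ((¬(lim = 3*cnt + 3)) → (8*cnt + 4*lim + 6*s ≥ 2 ∧ 4*cnt + 2*lim ≠ 14))


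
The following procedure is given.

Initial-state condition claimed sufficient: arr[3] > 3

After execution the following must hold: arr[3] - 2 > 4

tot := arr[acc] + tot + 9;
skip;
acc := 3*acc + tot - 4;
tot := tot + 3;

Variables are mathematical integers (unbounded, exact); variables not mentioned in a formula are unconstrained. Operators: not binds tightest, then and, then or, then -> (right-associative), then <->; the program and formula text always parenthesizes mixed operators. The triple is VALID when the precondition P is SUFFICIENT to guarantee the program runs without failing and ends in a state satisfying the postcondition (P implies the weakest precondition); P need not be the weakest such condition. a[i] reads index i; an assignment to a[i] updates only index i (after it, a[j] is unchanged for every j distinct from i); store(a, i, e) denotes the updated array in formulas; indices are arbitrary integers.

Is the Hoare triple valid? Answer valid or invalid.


Working backward. After the program, the postcondition arr[3] - 2 > 4 must hold; in canonical form it is arr[3] > 6.
Before tot := tot + 3: arr[3] > 6
Before acc := 3*acc + tot - 4: arr[3] > 6
Before skip: arr[3] > 6
Before tot := arr[acc] + tot + 9: arr[3] > 6
The weakest precondition is arr[3] > 6.
Check whether arr[3] > 3 implies it.
Countermodel: at the initial state arr = {[3] = 4, elsewhere 4}, the precondition holds but the weakest precondition fails.
Answer: invalid


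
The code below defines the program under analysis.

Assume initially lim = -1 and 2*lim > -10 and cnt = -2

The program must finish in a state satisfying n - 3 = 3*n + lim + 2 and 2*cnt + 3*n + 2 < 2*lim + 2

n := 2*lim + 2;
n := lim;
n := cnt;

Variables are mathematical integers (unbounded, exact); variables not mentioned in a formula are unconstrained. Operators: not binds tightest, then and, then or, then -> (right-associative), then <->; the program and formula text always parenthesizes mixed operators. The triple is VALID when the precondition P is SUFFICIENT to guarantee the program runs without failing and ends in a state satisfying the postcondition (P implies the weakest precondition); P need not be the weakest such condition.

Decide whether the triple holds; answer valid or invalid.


Working backward. After the program, the postcondition n - 3 = 3*n + lim + 2 and 2*cnt + 3*n + 2 < 2*lim + 2 must hold; in canonical form it is lim + 2*n = -5 and 2*cnt + 3*n < 2*lim.
Before n := cnt: 2*cnt + lim = -5 and 5*cnt < 2*lim
Before n := lim: 2*cnt + lim = -5 and 5*cnt < 2*lim
Before n := 2*lim + 2: 2*cnt + lim = -5 and 5*cnt < 2*lim
The weakest precondition is 2*cnt + lim = -5 and 5*cnt < 2*lim.
Check whether lim = -1 and 2*lim > -10 and cnt = -2 implies it.
Every state satisfying the precondition satisfies the weakest precondition: the implication holds.
Answer: valid


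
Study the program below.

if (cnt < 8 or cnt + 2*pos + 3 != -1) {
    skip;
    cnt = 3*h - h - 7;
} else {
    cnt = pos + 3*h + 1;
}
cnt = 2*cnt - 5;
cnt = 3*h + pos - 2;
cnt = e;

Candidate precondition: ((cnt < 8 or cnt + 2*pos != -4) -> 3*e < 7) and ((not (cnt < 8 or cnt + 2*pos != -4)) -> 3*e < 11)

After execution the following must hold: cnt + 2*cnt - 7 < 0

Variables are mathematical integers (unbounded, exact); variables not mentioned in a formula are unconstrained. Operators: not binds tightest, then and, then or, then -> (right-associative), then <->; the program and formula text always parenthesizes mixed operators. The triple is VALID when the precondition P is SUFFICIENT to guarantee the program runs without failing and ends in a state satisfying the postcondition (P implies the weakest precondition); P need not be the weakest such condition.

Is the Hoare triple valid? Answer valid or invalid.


Working backward. After the program, the postcondition cnt + 2*cnt - 7 < 0 must hold; in canonical form it is 3*cnt < 7.
Before cnt := e: 3*e < 7
Before cnt := 3*h + pos - 2: 3*e < 7
Before cnt := 2*cnt - 5: 3*e < 7
Then branch requires 3*e < 7; else branch requires 3*e < 7.
Before the if: ((cnt < 8 or cnt + 2*pos != -4) -> 3*e < 7) and ((not (cnt < 8 or cnt + 2*pos != -4)) -> 3*e < 7)
The weakest precondition is ((cnt < 8 or cnt + 2*pos != -4) -> 3*e < 7) and ((not (cnt < 8 or cnt + 2*pos != -4)) -> 3*e < 7).
Check whether ((cnt < 8 or cnt + 2*pos != -4) -> 3*e < 7) and ((not (cnt < 8 or cnt + 2*pos != -4)) -> 3*e < 11) implies it.
Countermodel: at the initial state cnt = 8, e = 3, pos = -6, the precondition holds but the weakest precondition fails.
Answer: invalid


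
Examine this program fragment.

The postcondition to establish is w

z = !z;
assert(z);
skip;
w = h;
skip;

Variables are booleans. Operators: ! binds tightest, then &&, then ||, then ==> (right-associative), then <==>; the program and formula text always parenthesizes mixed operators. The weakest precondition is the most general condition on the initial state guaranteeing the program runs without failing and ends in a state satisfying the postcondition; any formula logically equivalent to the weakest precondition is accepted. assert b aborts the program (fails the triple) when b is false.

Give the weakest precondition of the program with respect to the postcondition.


Working backward. After the program, w must hold.
Before skip: w
Before w := h: h
Before skip: h
Before assert z: z && h
Before z := !z: (!z) && h
Answer: WP = (!z) && h


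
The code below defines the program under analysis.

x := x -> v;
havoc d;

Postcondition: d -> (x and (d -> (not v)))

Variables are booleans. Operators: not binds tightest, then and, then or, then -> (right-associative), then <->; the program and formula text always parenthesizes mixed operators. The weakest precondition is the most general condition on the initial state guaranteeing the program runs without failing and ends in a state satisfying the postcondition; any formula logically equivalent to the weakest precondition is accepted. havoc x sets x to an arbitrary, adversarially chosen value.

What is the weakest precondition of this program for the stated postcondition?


Working backward. After the program, d -> (x and (d -> (not v))) must hold.
Before havoc d: x and (not v)
Before x := x -> v: (x -> v) and (not v)
Answer: WP = (x -> v) and (not v)


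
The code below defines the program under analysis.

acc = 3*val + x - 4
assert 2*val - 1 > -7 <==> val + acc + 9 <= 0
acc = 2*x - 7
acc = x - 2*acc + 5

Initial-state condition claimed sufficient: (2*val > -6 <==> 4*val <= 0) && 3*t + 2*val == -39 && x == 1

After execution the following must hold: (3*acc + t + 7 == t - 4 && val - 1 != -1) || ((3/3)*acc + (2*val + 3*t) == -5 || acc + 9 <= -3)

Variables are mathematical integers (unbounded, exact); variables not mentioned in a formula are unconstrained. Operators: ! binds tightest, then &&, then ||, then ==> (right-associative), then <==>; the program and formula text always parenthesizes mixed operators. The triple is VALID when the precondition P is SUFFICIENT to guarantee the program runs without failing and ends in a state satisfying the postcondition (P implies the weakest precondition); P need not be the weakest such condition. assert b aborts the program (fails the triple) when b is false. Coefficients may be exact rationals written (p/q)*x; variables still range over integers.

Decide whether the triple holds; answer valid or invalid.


Working backward. After the program, the postcondition (3*acc + t + 7 == t - 4 && val - 1 != -1) || ((3/3)*acc + (2*val + 3*t) == -5 || acc + 9 <= -3) must hold; in canonical form it is (3*acc == -11 && val != 0) || acc + 3*t + 2*val == -5 || acc <= -12.
Before acc := x - 2*acc + 5: (3*x == 6*acc - 26 && val != 0) || 3*t + 2*val + x == 2*acc - 10 || x <= 2*acc - 17
Before acc := 2*x - 7: (9*x == 68 && val != 0) || 3*t + 2*val == 3*x - 24 || 3*x >= 31
Before assert 2*val - 1 > -7 <==> val + acc + 9 <= 0: (2*val > -6 <==> acc + val <= -9) && ((9*x == 68 && val != 0) || 3*t + 2*val == 3*x - 24 || 3*x >= 31)
Before acc := 3*val + x - 4: (2*val > -6 <==> 4*val + x <= -5) && ((9*x == 68 && val != 0) || 3*t + 2*val == 3*x - 24 || 3*x >= 31)
The weakest precondition is (2*val > -6 <==> 4*val + x <= -5) && ((9*x == 68 && val != 0) || 3*t + 2*val == 3*x - 24 || 3*x >= 31).
Check whether (2*val > -6 <==> 4*val <= 0) && 3*t + 2*val == -39 && x == 1 implies it.
Countermodel: at the initial state t = -13, val = 0, x = 1, the precondition holds but the weakest precondition fails.
Answer: invalid


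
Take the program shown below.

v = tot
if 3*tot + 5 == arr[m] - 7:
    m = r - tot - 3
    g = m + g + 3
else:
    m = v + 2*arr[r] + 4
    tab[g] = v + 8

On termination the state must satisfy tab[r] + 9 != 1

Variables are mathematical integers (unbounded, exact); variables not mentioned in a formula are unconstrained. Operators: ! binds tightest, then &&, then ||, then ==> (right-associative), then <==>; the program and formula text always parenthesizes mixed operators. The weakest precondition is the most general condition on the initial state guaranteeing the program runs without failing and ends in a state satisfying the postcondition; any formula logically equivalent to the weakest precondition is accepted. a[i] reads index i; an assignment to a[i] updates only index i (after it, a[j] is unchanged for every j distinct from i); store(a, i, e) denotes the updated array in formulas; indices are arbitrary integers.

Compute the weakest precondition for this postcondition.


Working backward. After the program, the postcondition tab[r] + 9 != 1 must hold; in canonical form it is tab[r] != -8.
Then branch requires tab[r] != -8; else branch requires store(tab, g, v + 8)[r] != -8.
Before the if: (3*tot == arr[m] - 12 ==> tab[r] != -8) && ((!(3*tot == arr[m] - 12)) ==> store(tab, g, v + 8)[r] != -8)
Before v := tot: (3*tot == arr[m] - 12 ==> tab[r] != -8) && ((!(3*tot == arr[m] - 12)) ==> store(tab, g, tot + 8)[r] != -8)
Answer: WP = (3*tot == arr[m] - 12 ==> tab[r] != -8) && ((!(3*tot == arr[m] - 12)) ==> store(tab, g, tot + 8)[r] != -8)


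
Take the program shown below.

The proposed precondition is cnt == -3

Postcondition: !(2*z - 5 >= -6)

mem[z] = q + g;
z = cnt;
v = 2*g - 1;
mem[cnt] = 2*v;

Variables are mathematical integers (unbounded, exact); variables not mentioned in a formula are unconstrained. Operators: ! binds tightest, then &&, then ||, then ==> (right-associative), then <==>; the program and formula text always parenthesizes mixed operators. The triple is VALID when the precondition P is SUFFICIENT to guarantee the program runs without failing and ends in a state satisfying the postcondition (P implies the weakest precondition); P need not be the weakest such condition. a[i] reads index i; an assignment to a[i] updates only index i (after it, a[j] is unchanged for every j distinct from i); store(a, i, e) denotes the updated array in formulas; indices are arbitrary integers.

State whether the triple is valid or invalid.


Working backward. After the program, the postcondition !(2*z - 5 >= -6) must hold; in canonical form it is !(2*z >= -1).
Before mem[cnt] := 2*v: !(2*z >= -1)
Before v := 2*g - 1: !(2*z >= -1)
Before z := cnt: !(2*cnt >= -1)
Before mem[z] := q + g: !(2*cnt >= -1)
The weakest precondition is !(2*cnt >= -1).
Check whether cnt == -3 implies it.
Every state satisfying the precondition satisfies the weakest precondition: the implication holds.
Answer: valid


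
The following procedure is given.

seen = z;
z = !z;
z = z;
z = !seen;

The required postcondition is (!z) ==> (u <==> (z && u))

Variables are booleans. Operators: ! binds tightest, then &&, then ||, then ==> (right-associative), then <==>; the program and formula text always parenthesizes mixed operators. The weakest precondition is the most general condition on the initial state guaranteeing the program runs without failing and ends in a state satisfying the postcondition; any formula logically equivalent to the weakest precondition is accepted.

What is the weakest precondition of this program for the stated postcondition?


Working backward. After the program, (!z) ==> (u <==> (z && u)) must hold.
Before z := !seen: seen ==> (u <==> ((!seen) && u))
Before z := z: seen ==> (u <==> ((!seen) && u))
Before z := !z: seen ==> (u <==> ((!seen) && u))
Before seen := z: z ==> (u <==> ((!z) && u))
Answer: WP = z ==> (u <==> ((!z) && u))


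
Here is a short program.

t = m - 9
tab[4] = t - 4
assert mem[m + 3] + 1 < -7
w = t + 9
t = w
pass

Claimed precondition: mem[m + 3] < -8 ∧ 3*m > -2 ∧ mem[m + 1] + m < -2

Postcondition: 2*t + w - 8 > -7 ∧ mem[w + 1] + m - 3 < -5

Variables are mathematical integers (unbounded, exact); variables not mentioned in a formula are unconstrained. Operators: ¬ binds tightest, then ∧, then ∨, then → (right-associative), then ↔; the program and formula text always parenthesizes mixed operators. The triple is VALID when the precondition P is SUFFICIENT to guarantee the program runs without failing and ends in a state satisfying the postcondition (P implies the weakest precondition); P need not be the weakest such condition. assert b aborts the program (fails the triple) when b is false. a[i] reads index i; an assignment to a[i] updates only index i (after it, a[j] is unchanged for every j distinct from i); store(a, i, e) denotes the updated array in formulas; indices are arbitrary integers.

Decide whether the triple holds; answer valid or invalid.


Working backward. After the program, the postcondition 2*t + w - 8 > -7 ∧ mem[w + 1] + m - 3 < -5 must hold; in canonical form it is 2*t + w > 1 ∧ mem[w + 1] + m < -2.
Before skip: 2*t + w > 1 ∧ mem[w + 1] + m < -2
Before t := w: 3*w > 1 ∧ mem[w + 1] + m < -2
Before w := t + 9: 3*t > -26 ∧ mem[t + 10] + m < -2
Before assert mem[m + 3] + 1 < -7: mem[m + 3] < -8 ∧ 3*t > -26 ∧ mem[t + 10] + m < -2
Before tab[4] := t - 4: mem[m + 3] < -8 ∧ 3*t > -26 ∧ mem[t + 10] + m < -2
Before t := m - 9: mem[m + 3] < -8 ∧ 3*m > 1 ∧ mem[m + 1] + m < -2
The weakest precondition is mem[m + 3] < -8 ∧ 3*m > 1 ∧ mem[m + 1] + m < -2.
Check whether mem[m + 3] < -8 ∧ 3*m > -2 ∧ mem[m + 1] + m < -2 implies it.
Countermodel: at the initial state m = 0, mem = {[1] = -3, [3] = -9, elsewhere -3}, the precondition holds but the weakest precondition fails.
Answer: invalid


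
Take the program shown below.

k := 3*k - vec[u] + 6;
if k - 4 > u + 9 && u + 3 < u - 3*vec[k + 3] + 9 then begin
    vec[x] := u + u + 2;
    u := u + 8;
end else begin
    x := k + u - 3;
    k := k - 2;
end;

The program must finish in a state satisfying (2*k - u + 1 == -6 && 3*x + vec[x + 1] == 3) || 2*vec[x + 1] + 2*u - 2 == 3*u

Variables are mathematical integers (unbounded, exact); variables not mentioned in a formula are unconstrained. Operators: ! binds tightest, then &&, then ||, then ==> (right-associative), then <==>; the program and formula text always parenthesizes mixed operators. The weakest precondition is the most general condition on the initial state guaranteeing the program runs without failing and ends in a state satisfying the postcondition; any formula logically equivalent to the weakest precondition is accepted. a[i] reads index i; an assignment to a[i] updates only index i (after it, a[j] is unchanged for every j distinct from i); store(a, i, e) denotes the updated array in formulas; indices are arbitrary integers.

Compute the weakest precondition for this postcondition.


Working backward. After the program, the postcondition (2*k - u + 1 == -6 && 3*x + vec[x + 1] == 3) || 2*vec[x + 1] + 2*u - 2 == 3*u must hold; in canonical form it is (2*k == u - 7 && vec[x + 1] + 3*x == 3) || 2*vec[x + 1] == u + 2.
Then branch requires (2*k == u + 1 && store(vec, x, 2*u + 2)[x + 1] + 3*x == 3) || 2*store(vec, x, 2*u + 2)[x + 1] == u + 10; else branch requires (2*k == u - 3 && vec[k + u - 2] + 3*k + 3*u == 12) || 2*vec[k + u - 2] == u + 2.
Before the if: ((k > u + 13 && 3*vec[k + 3] < 6) ==> ((2*k == u + 1 && store(vec, x, 2*u + 2)[x + 1] + 3*x == 3) || 2*store(vec, x, 2*u + 2)[x + 1] == u + 10)) && ((!(k > u + 13 && 3*vec[k + 3] < 6)) ==> ((2*k == u - 3 && vec[k + u - 2] + 3*k + 3*u == 12) || 2*vec[k + u - 2] == u + 2))
Before k := 3*k - vec[u] + 6: ((3*k > vec[u] + u + 7 && 3*vec[-vec[u] + 3*k + 9] < 6) ==> ((6*k == 2*vec[u] + u - 11 && store(vec, x, 2*u + 2)[x + 1] + 3*x == 3) || 2*store(vec, x, 2*u + 2)[x + 1] == u + 10)) && ((!(3*k > vec[u] + u + 7 && 3*vec[-vec[u] + 3*k + 9] < 6)) ==> ((6*k == 2*vec[u] + u - 15 && vec[-vec[u] + 3*k + u + 4] + 9*k + 3*u == 3*vec[u] - 6) || 2*vec[-vec[u] + 3*k + u + 4] == u + 2))
Answer: WP = ((3*k > vec[u] + u + 7 && 3*vec[-vec[u] + 3*k + 9] < 6) ==> ((6*k == 2*vec[u] + u - 11 && store(vec, x, 2*u + 2)[x + 1] + 3*x == 3) || 2*store(vec, x, 2*u + 2)[x + 1] == u + 10)) && ((!(3*k > vec[u] + u + 7 && 3*vec[-vec[u] + 3*k + 9] < 6)) ==> ((6*k == 2*vec[u] + u - 15 && vec[-vec[u] + 3*k + u + 4] + 9*k + 3*u == 3*vec[u] - 6) || 2*vec[-vec[u] + 3*k + u + 4] == u + 2))


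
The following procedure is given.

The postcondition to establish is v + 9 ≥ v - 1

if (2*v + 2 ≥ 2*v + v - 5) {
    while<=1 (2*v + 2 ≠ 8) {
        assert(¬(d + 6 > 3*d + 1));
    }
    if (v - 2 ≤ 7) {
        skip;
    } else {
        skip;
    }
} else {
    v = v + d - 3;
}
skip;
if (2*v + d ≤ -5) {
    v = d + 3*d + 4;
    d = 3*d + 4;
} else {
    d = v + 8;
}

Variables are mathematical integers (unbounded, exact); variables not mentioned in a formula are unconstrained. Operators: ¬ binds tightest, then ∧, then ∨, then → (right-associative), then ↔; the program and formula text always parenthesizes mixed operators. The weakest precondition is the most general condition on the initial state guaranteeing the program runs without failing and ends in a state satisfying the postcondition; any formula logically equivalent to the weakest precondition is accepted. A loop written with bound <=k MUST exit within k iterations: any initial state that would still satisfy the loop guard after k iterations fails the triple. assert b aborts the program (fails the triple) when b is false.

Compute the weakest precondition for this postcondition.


Working backward. After the program, the postcondition v + 9 ≥ v - 1 must hold; in canonical form it is true.
Then branch requires true; else branch requires true.
Before the if: true
Before skip: true
Then branch requires 2*v ≠ 6 → ((¬(2*d < 5)) ∧ (¬(2*v ≠ 6))); else branch requires true.
Before the if: v ≤ 7 → (2*v ≠ 6 → ((¬(2*d < 5)) ∧ (¬(2*v ≠ 6))))
Answer: WP = v ≤ 7 → (2*v ≠ 6 → ((¬(2*d < 5)) ∧ (¬(2*v ≠ 6))))


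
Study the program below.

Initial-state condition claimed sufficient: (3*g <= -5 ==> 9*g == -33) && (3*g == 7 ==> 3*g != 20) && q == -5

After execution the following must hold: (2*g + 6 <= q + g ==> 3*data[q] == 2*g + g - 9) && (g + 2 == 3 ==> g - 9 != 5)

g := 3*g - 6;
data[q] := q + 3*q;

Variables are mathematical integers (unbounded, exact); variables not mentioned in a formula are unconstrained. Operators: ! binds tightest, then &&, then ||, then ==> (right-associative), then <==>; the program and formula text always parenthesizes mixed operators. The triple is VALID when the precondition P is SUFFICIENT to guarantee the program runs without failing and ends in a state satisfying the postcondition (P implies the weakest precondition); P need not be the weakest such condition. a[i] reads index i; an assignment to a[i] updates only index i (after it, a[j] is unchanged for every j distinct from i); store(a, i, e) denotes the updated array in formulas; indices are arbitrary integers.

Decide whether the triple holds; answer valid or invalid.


Working backward. After the program, the postcondition (2*g + 6 <= q + g ==> 3*data[q] == 2*g + g - 9) && (g + 2 == 3 ==> g - 9 != 5) must hold; in canonical form it is (g <= q - 6 ==> 3*data[q] == 3*g - 9) && (g == 1 ==> g != 14).
Before data[q] := q + 3*q: (g <= q - 6 ==> 3*store(data, q, 4*q)[q] == 3*g - 9) && (g == 1 ==> g != 14)
Before g := 3*g - 6: (3*g <= q ==> 3*store(data, q, 4*q)[q] == 9*g - 27) && (3*g == 7 ==> 3*g != 20)
The weakest precondition is (3*g <= q ==> 3*store(data, q, 4*q)[q] == 9*g - 27) && (3*g == 7 ==> 3*g != 20).
Check whether (3*g <= -5 ==> 9*g == -33) && (3*g == 7 ==> 3*g != 20) && q == -5 implies it.
Every state satisfying the precondition satisfies the weakest precondition: the implication holds.
Answer: valid


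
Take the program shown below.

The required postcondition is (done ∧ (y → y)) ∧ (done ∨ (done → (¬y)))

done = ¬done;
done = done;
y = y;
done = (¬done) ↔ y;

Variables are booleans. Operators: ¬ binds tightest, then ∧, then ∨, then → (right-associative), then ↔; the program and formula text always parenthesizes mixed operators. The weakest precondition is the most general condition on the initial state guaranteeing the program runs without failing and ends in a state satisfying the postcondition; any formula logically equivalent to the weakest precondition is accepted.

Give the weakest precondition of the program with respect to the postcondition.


Working backward. After the program, the postcondition (done ∧ (y → y)) ∧ (done ∨ (done → (¬y))) must hold; in canonical form it is done ∧ (done ∨ (done → (¬y))).
Before done := (¬done) ↔ y: ((¬done) ↔ y) ∧ (((¬done) ↔ y) ∨ (((¬done) ↔ y) → (¬y)))
Before y := y: ((¬done) ↔ y) ∧ (((¬done) ↔ y) ∨ (((¬done) ↔ y) → (¬y)))
Before done := done: ((¬done) ↔ y) ∧ (((¬done) ↔ y) ∨ (((¬done) ↔ y) → (¬y)))
Before done := ¬done: (done ↔ y) ∧ ((done ↔ y) ∨ ((done ↔ y) → (¬y)))
Answer: WP = (done ↔ y) ∧ ((done ↔ y) ∨ ((done ↔ y) → (¬y)))


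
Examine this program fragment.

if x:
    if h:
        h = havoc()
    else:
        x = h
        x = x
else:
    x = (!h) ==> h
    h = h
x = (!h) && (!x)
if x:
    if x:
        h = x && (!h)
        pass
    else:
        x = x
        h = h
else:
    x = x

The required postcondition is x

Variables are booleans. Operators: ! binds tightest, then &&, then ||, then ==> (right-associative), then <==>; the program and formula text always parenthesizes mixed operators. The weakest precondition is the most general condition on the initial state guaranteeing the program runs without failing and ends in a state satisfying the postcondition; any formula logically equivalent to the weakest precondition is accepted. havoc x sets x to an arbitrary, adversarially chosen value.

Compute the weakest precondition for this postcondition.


Working backward. After the program, x must hold.
Then branch requires (!x) ==> x; else branch requires x.
Before the if: (x ==> ((!x) ==> x)) && ((!x) ==> x)
Before x := (!h) && (!x): (((!h) && (!x)) ==> ((!((!h) && (!x))) ==> ((!h) && (!x)))) && ((!((!h) && (!x))) ==> ((!h) && (!x)))
Then branch requires (!h) && ((!h) ==> (((!h) ==> (h ==> (!h))) && (h ==> (!h)))); else branch requires (((!h) && (!((!h) ==> h))) ==> ((!((!h) && (!((!h) ==> h)))) ==> ((!h) && (!((!h) ==> h))))) && ((!((!h) && (!((!h) ==> h)))) ==> ((!h) && (!((!h) ==> h)))).
Before the if: (x ==> ((!h) && ((!h) ==> (((!h) ==> (h ==> (!h))) && (h ==> (!h)))))) && ((!x) ==> ((((!h) && (!((!h) ==> h))) ==> ((!((!h) && (!((!h) ==> h)))) ==> ((!h) && (!((!h) ==> h))))) && ((!((!h) && (!((!h) ==> h)))) ==> ((!h) && (!((!h) ==> h))))))
Answer: WP = (x ==> ((!h) && ((!h) ==> (((!h) ==> (h ==> (!h))) && (h ==> (!h)))))) && ((!x) ==> ((((!h) && (!((!h) ==> h))) ==> ((!((!h) && (!((!h) ==> h)))) ==> ((!h) && (!((!h) ==> h))))) && ((!((!h) && (!((!h) ==> h)))) ==> ((!h) && (!((!h) ==> h))))))


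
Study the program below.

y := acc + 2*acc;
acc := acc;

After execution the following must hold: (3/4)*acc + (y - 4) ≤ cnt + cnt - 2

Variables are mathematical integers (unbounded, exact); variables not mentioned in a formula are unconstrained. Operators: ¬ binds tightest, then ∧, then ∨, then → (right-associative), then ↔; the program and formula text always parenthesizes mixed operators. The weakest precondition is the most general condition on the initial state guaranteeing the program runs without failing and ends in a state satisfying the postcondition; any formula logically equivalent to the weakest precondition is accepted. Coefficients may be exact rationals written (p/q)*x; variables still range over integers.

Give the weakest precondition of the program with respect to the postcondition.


Working backward. After the program, the postcondition (3/4)*acc + (y - 4) ≤ cnt + cnt - 2 must hold; in canonical form it is (3/4)*acc + y ≤ 2*cnt + 2.
Before acc := acc: (3/4)*acc + y ≤ 2*cnt + 2
Before y := acc + 2*acc: (15/4)*acc ≤ 2*cnt + 2
Answer: WP = (15/4)*acc ≤ 2*cnt + 2


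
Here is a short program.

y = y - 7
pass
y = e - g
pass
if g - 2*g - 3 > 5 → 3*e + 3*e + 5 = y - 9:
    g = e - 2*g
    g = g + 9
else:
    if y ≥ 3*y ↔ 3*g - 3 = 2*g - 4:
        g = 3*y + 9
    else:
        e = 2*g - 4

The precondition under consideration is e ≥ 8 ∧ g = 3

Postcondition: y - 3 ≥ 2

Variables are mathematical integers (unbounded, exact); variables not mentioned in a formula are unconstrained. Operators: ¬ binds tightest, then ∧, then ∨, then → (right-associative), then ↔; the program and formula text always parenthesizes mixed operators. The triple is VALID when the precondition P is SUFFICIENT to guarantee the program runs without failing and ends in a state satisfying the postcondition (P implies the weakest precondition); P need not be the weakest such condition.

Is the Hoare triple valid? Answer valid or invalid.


Working backward. After the program, the postcondition y - 3 ≥ 2 must hold; in canonical form it is y ≥ 5.
Then branch requires y ≥ 5; else branch requires ((2*y ≤ 0 ↔ g = -1) → y ≥ 5) ∧ ((¬(2*y ≤ 0 ↔ g = -1)) → y ≥ 5).
Before the if: ((g < -8 → 6*e = y - 14) → y ≥ 5) ∧ ((¬(g < -8 → 6*e = y - 14)) → (((2*y ≤ 0 ↔ g = -1) → y ≥ 5) ∧ ((¬(2*y ≤ 0 ↔ g = -1)) → y ≥ 5)))
Before skip: ((g < -8 → 6*e = y - 14) → y ≥ 5) ∧ ((¬(g < -8 → 6*e = y - 14)) → (((2*y ≤ 0 ↔ g = -1) → y ≥ 5) ∧ ((¬(2*y ≤ 0 ↔ g = -1)) → y ≥ 5)))
Before y := e - g: ((g < -8 → 5*e + g = -14) → e ≥ g + 5) ∧ ((¬(g < -8 → 5*e + g = -14)) → (((2*e ≤ 2*g ↔ g = -1) → e ≥ g + 5) ∧ ((¬(2*e ≤ 2*g ↔ g = -1)) → e ≥ g + 5)))
Before skip: ((g < -8 → 5*e + g = -14) → e ≥ g + 5) ∧ ((¬(g < -8 → 5*e + g = -14)) → (((2*e ≤ 2*g ↔ g = -1) → e ≥ g + 5) ∧ ((¬(2*e ≤ 2*g ↔ g = -1)) → e ≥ g + 5)))
Before y := y - 7: ((g < -8 → 5*e + g = -14) → e ≥ g + 5) ∧ ((¬(g < -8 → 5*e + g = -14)) → (((2*e ≤ 2*g ↔ g = -1) → e ≥ g + 5) ∧ ((¬(2*e ≤ 2*g ↔ g = -1)) → e ≥ g + 5)))
The weakest precondition is ((g < -8 → 5*e + g = -14) → e ≥ g + 5) ∧ ((¬(g < -8 → 5*e + g = -14)) → (((2*e ≤ 2*g ↔ g = -1) → e ≥ g + 5) ∧ ((¬(2*e ≤ 2*g ↔ g = -1)) → e ≥ g + 5))).
Check whether e ≥ 8 ∧ g = 3 implies it.
Every state satisfying the precondition satisfies the weakest precondition: the implication holds.
Answer: valid


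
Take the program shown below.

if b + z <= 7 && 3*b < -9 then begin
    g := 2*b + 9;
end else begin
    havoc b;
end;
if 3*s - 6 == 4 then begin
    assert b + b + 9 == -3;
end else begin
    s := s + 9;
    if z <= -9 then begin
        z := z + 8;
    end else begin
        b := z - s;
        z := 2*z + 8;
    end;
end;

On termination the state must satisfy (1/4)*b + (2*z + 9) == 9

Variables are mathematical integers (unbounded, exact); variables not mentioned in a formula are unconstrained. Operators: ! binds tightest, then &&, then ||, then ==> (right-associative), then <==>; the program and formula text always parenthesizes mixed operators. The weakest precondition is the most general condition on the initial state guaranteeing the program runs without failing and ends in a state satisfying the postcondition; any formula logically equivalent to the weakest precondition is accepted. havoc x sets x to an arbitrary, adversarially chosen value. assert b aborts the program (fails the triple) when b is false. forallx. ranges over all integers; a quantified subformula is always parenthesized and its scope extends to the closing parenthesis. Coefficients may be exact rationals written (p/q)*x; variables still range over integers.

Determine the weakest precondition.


Working backward. After the program, the postcondition (1/4)*b + (2*z + 9) == 9 must hold; in canonical form it is (1/4)*b + 2*z == 0.
Then branch requires 2*b == -12 && (1/4)*b + 2*z == 0; else branch requires (z <= -9 ==> (1/4)*b + 2*z == -16) && ((!(z <= -9)) ==> (17/4)*z == (1/4)*s - 55/4).
Before the if: (3*s == 10 ==> (2*b == -12 && (1/4)*b + 2*z == 0)) && ((!(3*s == 10)) ==> ((z <= -9 ==> (1/4)*b + 2*z == -16) && ((!(z <= -9)) ==> (17/4)*z == (1/4)*s - 55/4)))
Then branch requires (3*s == 10 ==> (2*b == -12 && (1/4)*b + 2*z == 0)) && ((!(3*s == 10)) ==> ((z <= -9 ==> (1/4)*b + 2*z == -16) && ((!(z <= -9)) ==> (17/4)*z == (1/4)*s - 55/4))); else branch requires forall b_1. ((3*s == 10 ==> (2*b_1 == -12 && (1/4)*b_1 + 2*z == 0)) && ((!(3*s == 10)) ==> ((z <= -9 ==> (1/4)*b_1 + 2*z == -16) && ((!(z <= -9)) ==> (17/4)*z == (1/4)*s - 55/4)))).
Before the if: ((b + z <= 7 && 3*b < -9) ==> ((3*s == 10 ==> (2*b == -12 && (1/4)*b + 2*z == 0)) && ((!(3*s == 10)) ==> ((z <= -9 ==> (1/4)*b + 2*z == -16) && ((!(z <= -9)) ==> (17/4)*z == (1/4)*s - 55/4))))) && ((!(b + z <= 7 && 3*b < -9)) ==> (forall b_1. ((3*s == 10 ==> (2*b_1 == -12 && (1/4)*b_1 + 2*z == 0)) && ((!(3*s == 10)) ==> ((z <= -9 ==> (1/4)*b_1 + 2*z == -16) && ((!(z <= -9)) ==> (17/4)*z == (1/4)*s - 55/4))))))
Answer: WP = ((b + z <= 7 && 3*b < -9) ==> ((3*s == 10 ==> (2*b == -12 && (1/4)*b + 2*z == 0)) && ((!(3*s == 10)) ==> ((z <= -9 ==> (1/4)*b + 2*z == -16) && ((!(z <= -9)) ==> (17/4)*z == (1/4)*s - 55/4))))) && ((!(b + z <= 7 && 3*b < -9)) ==> (forall b_1. ((3*s == 10 ==> (2*b_1 == -12 && (1/4)*b_1 + 2*z == 0)) && ((!(3*s == 10)) ==> ((z <= -9 ==> (1/4)*b_1 + 2*z == -16) && ((!(z <= -9)) ==> (17/4)*z == (1/4)*s - 55/4))))))


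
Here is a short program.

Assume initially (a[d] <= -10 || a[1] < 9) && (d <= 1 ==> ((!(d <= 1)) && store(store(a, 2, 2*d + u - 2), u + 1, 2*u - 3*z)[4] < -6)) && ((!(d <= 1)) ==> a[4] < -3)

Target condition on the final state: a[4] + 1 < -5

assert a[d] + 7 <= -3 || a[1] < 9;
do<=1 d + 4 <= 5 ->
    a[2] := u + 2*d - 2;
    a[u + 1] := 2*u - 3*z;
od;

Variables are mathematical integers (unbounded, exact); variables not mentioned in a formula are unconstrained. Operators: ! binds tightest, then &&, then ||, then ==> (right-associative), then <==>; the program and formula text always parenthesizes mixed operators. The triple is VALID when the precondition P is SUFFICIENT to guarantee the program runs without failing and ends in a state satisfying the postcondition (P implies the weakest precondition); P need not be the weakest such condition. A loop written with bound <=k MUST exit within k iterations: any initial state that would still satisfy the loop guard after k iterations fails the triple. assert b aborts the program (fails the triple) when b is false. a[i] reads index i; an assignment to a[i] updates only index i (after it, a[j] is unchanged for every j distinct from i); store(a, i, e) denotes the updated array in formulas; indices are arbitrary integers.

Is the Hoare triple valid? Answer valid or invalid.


Working backward. After the program, the postcondition a[4] + 1 < -5 must hold; in canonical form it is a[4] < -6.
Before the loop (bound <=1), unroll the exhaustion recursion (WP_0 = exit-now case; WP_j = one more guarded iteration, up to j = 1):
  WP_0: (!(d <= 1)) && a[4] < -6
  WP_1: (d <= 1 ==> ((!(d <= 1)) && store(store(a, 2, 2*d + u - 2), u + 1, 2*u - 3*z)[4] < -6)) && ((!(d <= 1)) ==> a[4] < -6)
So before the loop: (d <= 1 ==> ((!(d <= 1)) && store(store(a, 2, 2*d + u - 2), u + 1, 2*u - 3*z)[4] < -6)) && ((!(d <= 1)) ==> a[4] < -6)
Before assert a[d] + 7 <= -3 || a[1] < 9: (a[d] <= -10 || a[1] < 9) && (d <= 1 ==> ((!(d <= 1)) && store(store(a, 2, 2*d + u - 2), u + 1, 2*u - 3*z)[4] < -6)) && ((!(d <= 1)) ==> a[4] < -6)
The weakest precondition is (a[d] <= -10 || a[1] < 9) && (d <= 1 ==> ((!(d <= 1)) && store(store(a, 2, 2*d + u - 2), u + 1, 2*u - 3*z)[4] < -6)) && ((!(d <= 1)) ==> a[4] < -6).
Check whether (a[d] <= -10 || a[1] < 9) && (d <= 1 ==> ((!(d <= 1)) && store(store(a, 2, 2*d + u - 2), u + 1, 2*u - 3*z)[4] < -6)) && ((!(d <= 1)) ==> a[4] < -3) implies it.
Countermodel: at the initial state a = {[1] = 0, [2] = 0, [4] = -4, elsewhere 0}, d = 2, u = 0, z = 0, the precondition holds but the weakest precondition fails.
Answer: invalid
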